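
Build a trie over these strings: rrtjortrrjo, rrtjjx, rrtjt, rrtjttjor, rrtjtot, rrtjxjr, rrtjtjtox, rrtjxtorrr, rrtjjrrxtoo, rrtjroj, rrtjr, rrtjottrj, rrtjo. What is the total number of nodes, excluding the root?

Insert word by word; a character creates a node only if that edge doesn't already exist:
  "rrtjortrrjo" → 11 new (r, r, t, j, o, r, t, r, r, j, o)
  "rrtjjx" → prefix "rrtj" already present; 2 new (j, x)
  "rrtjt" → prefix "rrtj" already present; 1 new (t)
  "rrtjttjor" → prefix "rrtjt" already present; 4 new (t, j, o, r)
  "rrtjtot" → prefix "rrtjt" already present; 2 new (o, t)
  "rrtjxjr" → prefix "rrtj" already present; 3 new (x, j, r)
  "rrtjtjtox" → prefix "rrtjt" already present; 4 new (j, t, o, x)
  "rrtjxtorrr" → prefix "rrtjx" already present; 5 new (t, o, r, r, r)
  "rrtjjrrxtoo" → prefix "rrtjj" already present; 6 new (r, r, x, t, o, o)
  "rrtjroj" → prefix "rrtj" already present; 3 new (r, o, j)
  "rrtjr" → prefix "rrtjr" already present; 0 new (none)
  "rrtjottrj" → prefix "rrtjo" already present; 4 new (t, t, r, j)
  "rrtjo" → prefix "rrtjo" already present; 0 new (none)
Total nodes = 11 + 2 + 1 + 4 + 2 + 3 + 4 + 5 + 6 + 3 + 0 + 4 + 0 = 45

45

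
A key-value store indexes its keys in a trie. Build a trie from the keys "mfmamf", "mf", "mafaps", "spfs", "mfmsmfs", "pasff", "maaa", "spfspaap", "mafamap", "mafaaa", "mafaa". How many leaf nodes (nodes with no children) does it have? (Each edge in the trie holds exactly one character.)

8

Leaves are exactly the stored words that no other stored word extends.
Those words: "maaa", "mafaaa", "mafamap", "mafaps", "mfmamf", "mfmsmfs", "pasff", "spfspaap"
Leaf count: 8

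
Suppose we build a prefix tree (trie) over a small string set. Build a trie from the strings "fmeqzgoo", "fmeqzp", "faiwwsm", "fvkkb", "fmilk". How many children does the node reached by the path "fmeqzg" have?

1

Follow the path "fmeqzg" to its node, then look at its outgoing edges.
Distinct next characters after "fmeqzg": o.
That node has 1 child edge.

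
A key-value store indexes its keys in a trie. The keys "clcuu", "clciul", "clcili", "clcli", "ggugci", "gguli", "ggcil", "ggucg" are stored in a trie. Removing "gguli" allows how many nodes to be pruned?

2

Walk "gguli" from the leaf back toward the root, removing each node that no remaining word uses.
The suffix "li" (2 nodes) is used only by "gguli"; the node for "ggu" still has the child "g", so pruning stops there.
Nodes removed: 2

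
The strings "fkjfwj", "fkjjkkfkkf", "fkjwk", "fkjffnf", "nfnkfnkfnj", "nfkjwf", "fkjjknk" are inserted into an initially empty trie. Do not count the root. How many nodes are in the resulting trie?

34

Trie structure (* marks end of a word):
(root)
├─ f
│  └─ k
│     └─ j
│        ├─ f
│        │  ├─ f
│        │  │  └─ n
│        │  │     └─ f *
│        │  └─ w
│        │     └─ j *
│        ├─ j
│        │  └─ k
│        │     ├─ k
│        │     │  └─ f
│        │     │     └─ k
│        │     │        └─ k
│        │     │           └─ f *
│        │     └─ n
│        │        └─ k *
│        └─ w
│           └─ k *
└─ n
   └─ f
      ├─ k
      │  └─ j
      │     └─ w
      │        └─ f *
      └─ n
         └─ k
            └─ f
               └─ n
                  └─ k
                     └─ f
                        └─ n
                           └─ j *
Counting every labelled node above: 34.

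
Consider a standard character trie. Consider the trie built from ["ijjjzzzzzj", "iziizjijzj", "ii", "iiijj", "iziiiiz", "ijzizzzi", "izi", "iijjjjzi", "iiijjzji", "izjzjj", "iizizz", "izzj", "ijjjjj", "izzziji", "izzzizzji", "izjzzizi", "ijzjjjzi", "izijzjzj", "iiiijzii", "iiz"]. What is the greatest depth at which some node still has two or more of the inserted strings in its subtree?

The deepest shared node is where two words last agree before diverging.
e.g. "iiijj" and "iiijjzji" share the prefix "iiijj" of length 5; no pair shares a longer one.
Longest shared-prefix length: 5

5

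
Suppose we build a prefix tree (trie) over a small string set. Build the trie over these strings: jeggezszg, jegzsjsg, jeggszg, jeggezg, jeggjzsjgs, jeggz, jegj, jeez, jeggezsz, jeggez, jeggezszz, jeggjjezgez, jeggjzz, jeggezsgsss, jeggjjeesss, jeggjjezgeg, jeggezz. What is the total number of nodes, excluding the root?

Count nodes per top-level branch (shared prefixes stored once):
  'j'-branch (jeez, jeggez, jeggezg, jeggezsgsss, jeggezsz, jeggezszg, jeggezszz, jeggezz, jeggjjeesss, jeggjjezgeg, jeggjjezgez, jeggjzsjgs, jeggjzz, jeggszg, jeggz, jegj, jegzsjsg): 46 nodes
Sum: 46

46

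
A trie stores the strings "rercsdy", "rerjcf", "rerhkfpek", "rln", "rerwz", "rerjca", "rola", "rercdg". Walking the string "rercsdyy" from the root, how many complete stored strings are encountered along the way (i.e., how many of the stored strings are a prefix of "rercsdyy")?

1

Check each prefix of "rercsdyy" against the stored set — each match is an end-marker on the path.
Prefixes of the query that are stored words: "rercsdy"
Count: 1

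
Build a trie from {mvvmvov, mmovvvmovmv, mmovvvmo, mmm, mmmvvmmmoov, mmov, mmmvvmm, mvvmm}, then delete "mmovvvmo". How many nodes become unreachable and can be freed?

A node on "mmovvvmo"'s path can go only if nothing else ends at it or branches off below it.
Every node on "mmovvvmo" is still needed (e.g. by "mmovvvmovmv"), so nothing is freed.
Nodes removed: 0

0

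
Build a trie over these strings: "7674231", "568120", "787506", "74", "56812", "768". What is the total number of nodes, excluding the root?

Trie structure (* marks end of a word):
(root)
├─ 5
│  └─ 6
│     └─ 8
│        └─ 1
│           └─ 2 *
│              └─ 0 *
└─ 7
   ├─ 4 *
   ├─ 6
   │  ├─ 7
   │  │  └─ 4
   │  │     └─ 2
   │  │        └─ 3
   │  │           └─ 1 *
   │  └─ 8 *
   └─ 8
      └─ 7
         └─ 5
            └─ 0
               └─ 6 *
Counting every labelled node above: 20.

20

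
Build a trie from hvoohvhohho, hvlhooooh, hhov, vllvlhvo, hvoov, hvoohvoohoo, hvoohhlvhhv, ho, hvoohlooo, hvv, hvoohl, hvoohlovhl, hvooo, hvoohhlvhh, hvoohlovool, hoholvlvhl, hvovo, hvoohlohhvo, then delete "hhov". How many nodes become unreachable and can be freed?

After clearing the end-marker at "hhov", prune upward until reaching a node still needed by another word.
The suffix "hov" (3 nodes) is used only by "hhov"; the node for "h" still has the child "v", so pruning stops there.
Nodes removed: 3

3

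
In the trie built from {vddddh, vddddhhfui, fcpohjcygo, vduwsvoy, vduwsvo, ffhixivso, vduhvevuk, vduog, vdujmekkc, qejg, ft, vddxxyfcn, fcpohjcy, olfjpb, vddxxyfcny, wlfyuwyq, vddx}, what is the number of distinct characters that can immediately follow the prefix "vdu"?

Follow the path "vdu" to its node, then look at its outgoing edges.
Distinct next characters after "vdu": h, j, o, w.
That node has 4 child edges.

4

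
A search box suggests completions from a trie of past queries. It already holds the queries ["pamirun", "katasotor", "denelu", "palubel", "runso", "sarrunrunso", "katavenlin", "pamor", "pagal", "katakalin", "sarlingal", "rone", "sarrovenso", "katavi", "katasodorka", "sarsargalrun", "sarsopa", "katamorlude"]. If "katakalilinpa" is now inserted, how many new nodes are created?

The longest prefix of "katakalilinpa" already in the trie is "katakali" (length 8).
So 13 − 8 = 5 new nodes.

5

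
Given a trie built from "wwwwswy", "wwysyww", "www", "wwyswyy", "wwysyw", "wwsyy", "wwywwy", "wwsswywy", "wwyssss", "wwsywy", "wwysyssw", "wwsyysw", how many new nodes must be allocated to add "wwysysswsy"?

"wwysyssw" is already a path in the trie; the remaining "sy" must be added.
So 10 − 8 = 2 new nodes.

2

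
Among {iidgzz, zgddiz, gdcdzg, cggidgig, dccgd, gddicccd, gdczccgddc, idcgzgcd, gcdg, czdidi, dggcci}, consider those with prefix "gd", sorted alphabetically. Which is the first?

gdcdzg

Filter for "gd…" and sort: "gdcdzg", "gdczccgddc", "gddicccd"
Position 1: gdcdzg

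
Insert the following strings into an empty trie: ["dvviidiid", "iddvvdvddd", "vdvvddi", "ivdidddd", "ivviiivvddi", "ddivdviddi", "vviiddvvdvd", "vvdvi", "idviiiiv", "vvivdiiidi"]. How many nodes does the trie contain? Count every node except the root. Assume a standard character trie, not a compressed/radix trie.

77

For each word, the new-node count is its length minus the longest prefix already in the trie:
  "dvviidiid" → 9 new (d, v, v, i, i, d, i, i, d)
  "iddvvdvddd" → 10 new (i, d, d, v, v, d, v, d, d, d)
  "vdvvddi" → 7 new (v, d, v, v, d, d, i)
  "ivdidddd" → prefix "i" already present; 7 new (v, d, i, d, d, d, d)
  "ivviiivvddi" → prefix "iv" already present; 9 new (v, i, i, i, v, v, d, d, i)
  "ddivdviddi" → prefix "d" already present; 9 new (d, i, v, d, v, i, d, d, i)
  "vviiddvvdvd" → prefix "v" already present; 10 new (v, i, i, d, d, v, v, d, v, d)
  "vvdvi" → prefix "vv" already present; 3 new (d, v, i)
  "idviiiiv" → prefix "id" already present; 6 new (v, i, i, i, i, v)
  "vvivdiiidi" → prefix "vvi" already present; 7 new (v, d, i, i, i, d, i)
Total nodes = 9 + 10 + 7 + 7 + 9 + 9 + 10 + 3 + 6 + 7 = 77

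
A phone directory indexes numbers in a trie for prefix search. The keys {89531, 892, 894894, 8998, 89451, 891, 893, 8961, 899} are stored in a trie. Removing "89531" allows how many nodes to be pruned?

A node on "89531"'s path can go only if nothing else ends at it or branches off below it.
The suffix "531" (3 nodes) is used only by "89531"; the node for "89" still has the child "2", so pruning stops there.
Nodes removed: 3

3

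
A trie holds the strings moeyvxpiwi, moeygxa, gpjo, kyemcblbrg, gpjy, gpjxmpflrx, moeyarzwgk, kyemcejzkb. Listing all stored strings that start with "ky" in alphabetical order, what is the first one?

Words with prefix "ky", in lexicographic order: "kyemcblbrg", "kyemcejzkb"
Position 1: kyemcblbrg

kyemcblbrg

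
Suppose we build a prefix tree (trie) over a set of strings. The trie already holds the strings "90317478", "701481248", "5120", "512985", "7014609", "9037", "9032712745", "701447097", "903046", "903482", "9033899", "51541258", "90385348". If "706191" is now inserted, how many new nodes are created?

4

Walking "706191" from the root, the first 2 characters ("70") follow existing edges; "6" is the first miss.
Each of the 4 remaining characters creates one node.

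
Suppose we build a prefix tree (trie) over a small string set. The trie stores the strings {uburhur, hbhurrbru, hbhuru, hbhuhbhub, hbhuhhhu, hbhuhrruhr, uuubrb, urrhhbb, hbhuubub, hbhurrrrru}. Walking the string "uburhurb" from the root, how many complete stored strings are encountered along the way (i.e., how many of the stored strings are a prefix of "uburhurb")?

1

Walk "uburhurb" from the root; an end-of-word marker is hit whenever a stored word is a prefix of "uburhurb".
Prefixes of the query that are stored words: "uburhur"
Count: 1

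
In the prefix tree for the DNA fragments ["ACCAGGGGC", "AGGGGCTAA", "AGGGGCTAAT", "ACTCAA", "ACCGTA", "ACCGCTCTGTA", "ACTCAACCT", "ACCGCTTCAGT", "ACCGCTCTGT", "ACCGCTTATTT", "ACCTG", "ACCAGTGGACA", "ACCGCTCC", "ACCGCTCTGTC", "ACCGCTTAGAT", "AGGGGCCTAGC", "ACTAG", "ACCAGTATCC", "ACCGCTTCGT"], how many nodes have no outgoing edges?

A leaf is a node with no children — equivalently, the end of a word that is not a proper prefix of any other stored word.
Those words: "ACCAGGGGC", "ACCAGTATCC", "ACCAGTGGACA", "ACCGCTCC", "ACCGCTCTGTA", "ACCGCTCTGTC", "ACCGCTTAGAT", "ACCGCTTATTT", "ACCGCTTCAGT", "ACCGCTTCGT", "ACCGTA", "ACCTG", "ACTAG", "ACTCAACCT", "AGGGGCCTAGC", "AGGGGCTAAT"
Leaf count: 16

16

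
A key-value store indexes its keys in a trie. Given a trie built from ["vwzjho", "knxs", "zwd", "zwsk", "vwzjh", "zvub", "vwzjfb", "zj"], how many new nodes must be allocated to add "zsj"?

2

"z" is already a path in the trie; the remaining "sj" must be added.
So 3 − 1 = 2 new nodes.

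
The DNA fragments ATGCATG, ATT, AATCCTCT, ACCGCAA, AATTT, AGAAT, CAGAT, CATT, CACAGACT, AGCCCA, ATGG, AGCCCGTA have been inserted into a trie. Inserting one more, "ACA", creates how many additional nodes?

1

The longest prefix of "ACA" already in the trie is "AC" (length 2).
Each of the 1 remaining characters creates one node.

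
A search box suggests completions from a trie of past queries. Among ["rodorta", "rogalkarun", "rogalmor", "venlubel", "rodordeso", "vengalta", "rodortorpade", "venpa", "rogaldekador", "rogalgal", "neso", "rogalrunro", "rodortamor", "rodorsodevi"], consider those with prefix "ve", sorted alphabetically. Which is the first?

DFS of the "ve" subtree visits, in order: "vengalta", "venlubel", "venpa"
Position 1: vengalta

vengalta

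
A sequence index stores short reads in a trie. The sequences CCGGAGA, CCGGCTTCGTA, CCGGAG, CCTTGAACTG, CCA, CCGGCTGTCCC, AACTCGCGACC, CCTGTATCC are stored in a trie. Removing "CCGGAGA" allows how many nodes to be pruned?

Walk "CCGGAGA" from the leaf back toward the root, removing each node that no remaining word uses.
The suffix "A" (1 node) is used only by "CCGGAGA"; "CCGGAG" is itself a stored word, so pruning stops there.
Nodes removed: 1

1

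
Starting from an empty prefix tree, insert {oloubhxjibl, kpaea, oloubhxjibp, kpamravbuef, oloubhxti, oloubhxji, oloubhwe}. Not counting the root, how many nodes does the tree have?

29

Trace insertions, counting only characters that open a new branch:
  "oloubhxjibl" → 11 new (o, l, o, u, b, h, x, j, i, b, l)
  "kpaea" → 5 new (k, p, a, e, a)
  "oloubhxjibp" → prefix "oloubhxjib" already present; 1 new (p)
  "kpamravbuef" → prefix "kpa" already present; 8 new (m, r, a, v, b, u, e, f)
  "oloubhxti" → prefix "oloubhx" already present; 2 new (t, i)
  "oloubhxji" → prefix "oloubhxji" already present; 0 new (none)
  "oloubhwe" → prefix "oloubh" already present; 2 new (w, e)
Total nodes = 11 + 5 + 1 + 8 + 2 + 0 + 2 = 29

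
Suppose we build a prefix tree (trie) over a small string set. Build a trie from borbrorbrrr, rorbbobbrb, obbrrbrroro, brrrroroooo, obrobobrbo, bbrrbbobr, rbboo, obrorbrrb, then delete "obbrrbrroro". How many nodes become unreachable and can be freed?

9

After clearing the end-marker at "obbrrbrroro", prune upward until reaching a node still needed by another word.
The suffix "brrbrroro" (9 nodes) is used only by "obbrrbrroro"; the node for "ob" still has the child "r", so pruning stops there.
Nodes removed: 9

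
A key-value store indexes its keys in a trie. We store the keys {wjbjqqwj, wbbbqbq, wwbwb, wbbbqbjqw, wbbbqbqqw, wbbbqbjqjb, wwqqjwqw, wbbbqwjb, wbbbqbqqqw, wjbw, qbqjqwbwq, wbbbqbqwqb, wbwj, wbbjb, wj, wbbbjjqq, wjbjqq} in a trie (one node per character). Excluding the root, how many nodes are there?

57

Count nodes per top-level branch (shared prefixes stored once):
  'q'-branch (qbqjqwbwq): 9 nodes
  'w'-branch (wbbbjjqq, wbbbqbjqjb, wbbbqbjqw, wbbbqbq, wbbbqbqqqw, wbbbqbqqw, wbbbqbqwqb, wbbbqwjb, wbbjb, wbwj, wj, wjbjqq, wjbjqqwj, wjbw, wwbwb, wwqqjwqw): 48 nodes
Sum: 57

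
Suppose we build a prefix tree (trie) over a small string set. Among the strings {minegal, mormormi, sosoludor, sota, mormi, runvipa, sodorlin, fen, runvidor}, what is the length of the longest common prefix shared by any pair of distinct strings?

Equivalently: take the maximum, over all pairs, of their longest common prefix length.
e.g. "runvidor" and "runvipa" share the prefix "runvi" of length 5; no pair shares a longer one.
Longest shared-prefix length: 5

5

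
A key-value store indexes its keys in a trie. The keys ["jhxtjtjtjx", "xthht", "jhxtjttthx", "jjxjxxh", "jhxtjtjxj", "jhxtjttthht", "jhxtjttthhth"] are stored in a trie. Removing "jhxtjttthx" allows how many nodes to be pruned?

1

A node on "jhxtjttthx"'s path can go only if nothing else ends at it or branches off below it.
The suffix "x" (1 node) is used only by "jhxtjttthx"; the node for "jhxtjttth" still has the child "h", so pruning stops there.
Nodes removed: 1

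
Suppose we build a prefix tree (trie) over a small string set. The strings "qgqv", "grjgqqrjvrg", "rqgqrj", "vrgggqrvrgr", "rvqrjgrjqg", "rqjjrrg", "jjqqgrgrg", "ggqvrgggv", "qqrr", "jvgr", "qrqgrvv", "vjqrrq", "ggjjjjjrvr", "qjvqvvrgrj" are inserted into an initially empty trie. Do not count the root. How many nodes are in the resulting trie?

Count nodes per top-level branch (shared prefixes stored once):
  'g'-branch (ggjjjjjrvr, ggqvrgggv, grjgqqrjvrg): 27 nodes
  'j'-branch (jjqqgrgrg, jvgr): 12 nodes
  'q'-branch (qgqv, qjvqvvrgrj, qqrr, qrqgrvv): 22 nodes
  'r'-branch (rqgqrj, rqjjrrg, rvqrjgrjqg): 20 nodes
  'v'-branch (vjqrrq, vrgggqrvrgr): 16 nodes
Sum: 97

97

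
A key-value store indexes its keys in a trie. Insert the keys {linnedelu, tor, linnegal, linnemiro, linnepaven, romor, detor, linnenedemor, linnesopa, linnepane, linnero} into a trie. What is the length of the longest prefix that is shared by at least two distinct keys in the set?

Look for the deepest trie node that still has at least two words in its subtree.
"linnepane" and "linnepaven" agree on "linnepa" (7 characters) before diverging; nothing deeper is shared.
Longest shared-prefix length: 7

7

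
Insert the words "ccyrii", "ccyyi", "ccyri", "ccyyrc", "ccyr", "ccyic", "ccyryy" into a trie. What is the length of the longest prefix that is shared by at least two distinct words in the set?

The deepest shared node is where two words last agree before diverging.
e.g. "ccyri" and "ccyrii" share the prefix "ccyri" of length 5; no pair shares a longer one.
Longest shared-prefix length: 5

5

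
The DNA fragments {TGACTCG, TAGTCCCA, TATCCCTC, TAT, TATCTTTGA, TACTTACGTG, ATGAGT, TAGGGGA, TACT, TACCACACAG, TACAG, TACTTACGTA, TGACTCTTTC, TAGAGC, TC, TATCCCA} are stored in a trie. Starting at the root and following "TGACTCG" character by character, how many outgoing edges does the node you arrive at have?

0

Walk "TGACTCG" from the root, arriving at one node.
No stored string extends past "TGACTCG".
That node has 0 child edges.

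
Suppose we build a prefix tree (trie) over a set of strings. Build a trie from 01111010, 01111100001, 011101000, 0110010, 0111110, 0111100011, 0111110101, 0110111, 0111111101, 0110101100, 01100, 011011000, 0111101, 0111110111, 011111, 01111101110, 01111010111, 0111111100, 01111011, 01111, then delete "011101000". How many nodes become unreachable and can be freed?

A node on "011101000"'s path can go only if nothing else ends at it or branches off below it.
The suffix "01000" (5 nodes) is used only by "011101000"; the node for "0111" still has the child "1", so pruning stops there.
Nodes removed: 5

5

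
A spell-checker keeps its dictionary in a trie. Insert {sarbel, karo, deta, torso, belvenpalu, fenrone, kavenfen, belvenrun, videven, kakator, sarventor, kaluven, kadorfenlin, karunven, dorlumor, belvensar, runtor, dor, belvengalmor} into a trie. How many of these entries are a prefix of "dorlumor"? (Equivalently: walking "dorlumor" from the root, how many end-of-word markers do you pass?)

Check each prefix of "dorlumor" against the stored set — each match is an end-marker on the path.
Prefixes of the query that are stored words: "dor", "dorlumor"
Count: 2

2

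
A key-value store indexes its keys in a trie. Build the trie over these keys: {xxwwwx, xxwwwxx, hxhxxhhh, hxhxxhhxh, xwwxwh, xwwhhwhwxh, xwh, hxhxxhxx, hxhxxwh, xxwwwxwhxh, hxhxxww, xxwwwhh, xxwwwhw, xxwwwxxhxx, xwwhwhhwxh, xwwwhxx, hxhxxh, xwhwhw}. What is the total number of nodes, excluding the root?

Count nodes per top-level branch (shared prefixes stored once):
  'h'-branch (hxhxxh, hxhxxhhh, hxhxxhhxh, hxhxxhxx, hxhxxwh, hxhxxww): 15 nodes
  'x'-branch (xwh, xwhwhw, xwwhhwhwxh, xwwhwhhwxh, xwwwhxx, xwwxwh, xxwwwhh, xxwwwhw, xxwwwx, xxwwwxwhxh, xxwwwxx, xxwwwxxhxx): 43 nodes
Sum: 58

58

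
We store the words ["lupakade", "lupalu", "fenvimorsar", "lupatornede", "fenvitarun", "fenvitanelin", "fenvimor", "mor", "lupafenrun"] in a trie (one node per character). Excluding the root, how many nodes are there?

47

Insert word by word; a character creates a node only if that edge doesn't already exist:
  "lupakade" → 8 new (l, u, p, a, k, a, d, e)
  "lupalu" → prefix "lupa" already present; 2 new (l, u)
  "fenvimorsar" → 11 new (f, e, n, v, i, m, o, r, s, a, r)
  "lupatornede" → prefix "lupa" already present; 7 new (t, o, r, n, e, d, e)
  "fenvitarun" → prefix "fenvi" already present; 5 new (t, a, r, u, n)
  "fenvitanelin" → prefix "fenvita" already present; 5 new (n, e, l, i, n)
  "fenvimor" → prefix "fenvimor" already present; 0 new (none)
  "mor" → 3 new (m, o, r)
  "lupafenrun" → prefix "lupa" already present; 6 new (f, e, n, r, u, n)
Total nodes = 8 + 2 + 11 + 7 + 5 + 5 + 0 + 3 + 6 = 47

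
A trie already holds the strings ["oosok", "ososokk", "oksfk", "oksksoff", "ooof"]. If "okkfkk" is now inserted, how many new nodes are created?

4

"ok" is already a path in the trie; the remaining "kfkk" must be added.
New nodes needed: |"okkfkk"| − 2 = 6 − 2 = 4.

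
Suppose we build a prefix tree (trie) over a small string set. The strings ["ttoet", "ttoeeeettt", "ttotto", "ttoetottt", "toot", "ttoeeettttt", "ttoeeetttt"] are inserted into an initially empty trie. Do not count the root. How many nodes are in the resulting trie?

For each word, the new-node count is its length minus the longest prefix already in the trie:
  "ttoet" → 5 new (t, t, o, e, t)
  "ttoeeeettt" → prefix "ttoe" already present; 6 new (e, e, e, t, t, t)
  "ttotto" → prefix "tto" already present; 3 new (t, t, o)
  "ttoetottt" → prefix "ttoet" already present; 4 new (o, t, t, t)
  "toot" → prefix "t" already present; 3 new (o, o, t)
  "ttoeeettttt" → prefix "ttoeee" already present; 5 new (t, t, t, t, t)
  "ttoeeetttt" → prefix "ttoeeetttt" already present; 0 new (none)
Total nodes = 5 + 6 + 3 + 4 + 3 + 5 + 0 = 26

26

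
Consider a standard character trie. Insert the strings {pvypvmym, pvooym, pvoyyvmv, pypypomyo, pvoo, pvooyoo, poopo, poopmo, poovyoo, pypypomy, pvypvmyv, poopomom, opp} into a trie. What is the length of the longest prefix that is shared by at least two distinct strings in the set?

The deepest shared node is where two words last agree before diverging.
"pypypomy" and "pypypomyo" agree on "pypypomy" (8 characters) before diverging; nothing deeper is shared.
Longest shared-prefix length: 8

8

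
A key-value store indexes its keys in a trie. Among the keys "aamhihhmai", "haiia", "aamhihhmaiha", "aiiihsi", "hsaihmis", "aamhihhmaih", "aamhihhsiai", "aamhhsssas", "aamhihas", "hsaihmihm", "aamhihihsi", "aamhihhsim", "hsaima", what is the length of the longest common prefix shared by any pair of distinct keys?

Equivalently: take the maximum, over all pairs, of their longest common prefix length.
e.g. "aamhihhmaih" and "aamhihhmaiha" share the prefix "aamhihhmaih" of length 11; no pair shares a longer one.
Longest shared-prefix length: 11

11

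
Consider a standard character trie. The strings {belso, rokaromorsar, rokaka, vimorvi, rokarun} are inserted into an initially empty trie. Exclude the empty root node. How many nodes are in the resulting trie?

For each word, the new-node count is its length minus the longest prefix already in the trie:
  "belso" → 5 new (b, e, l, s, o)
  "rokaromorsar" → 12 new (r, o, k, a, r, o, m, o, r, s, a, r)
  "rokaka" → prefix "roka" already present; 2 new (k, a)
  "vimorvi" → 7 new (v, i, m, o, r, v, i)
  "rokarun" → prefix "rokar" already present; 2 new (u, n)
Total nodes = 5 + 12 + 2 + 7 + 2 = 28

28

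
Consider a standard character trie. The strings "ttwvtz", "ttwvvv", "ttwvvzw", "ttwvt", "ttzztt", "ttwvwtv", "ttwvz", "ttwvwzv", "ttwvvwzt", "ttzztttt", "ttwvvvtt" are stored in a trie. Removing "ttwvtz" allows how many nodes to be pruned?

1

Walk "ttwvtz" from the leaf back toward the root, removing each node that no remaining word uses.
The suffix "z" (1 node) is used only by "ttwvtz"; "ttwvt" is itself a stored word, so pruning stops there.
Nodes removed: 1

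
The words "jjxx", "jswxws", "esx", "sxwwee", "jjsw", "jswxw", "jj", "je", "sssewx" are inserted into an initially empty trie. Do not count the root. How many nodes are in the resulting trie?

26

For each word, the new-node count is its length minus the longest prefix already in the trie:
  "jjxx" → 4 new (j, j, x, x)
  "jswxws" → prefix "j" already present; 5 new (s, w, x, w, s)
  "esx" → 3 new (e, s, x)
  "sxwwee" → 6 new (s, x, w, w, e, e)
  "jjsw" → prefix "jj" already present; 2 new (s, w)
  "jswxw" → prefix "jswxw" already present; 0 new (none)
  "jj" → prefix "jj" already present; 0 new (none)
  "je" → prefix "j" already present; 1 new (e)
  "sssewx" → prefix "s" already present; 5 new (s, s, e, w, x)
Total nodes = 4 + 5 + 3 + 6 + 2 + 0 + 0 + 1 + 5 = 26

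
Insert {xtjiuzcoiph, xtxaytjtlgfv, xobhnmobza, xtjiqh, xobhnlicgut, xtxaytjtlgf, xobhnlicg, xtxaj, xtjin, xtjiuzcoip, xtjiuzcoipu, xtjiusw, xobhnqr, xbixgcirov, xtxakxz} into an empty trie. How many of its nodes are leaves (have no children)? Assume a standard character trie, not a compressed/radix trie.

Leaves are exactly the stored words that no other stored word extends.
Those words: "xbixgcirov", "xobhnlicgut", "xobhnmobza", "xobhnqr", "xtjin", "xtjiqh", "xtjiusw", "xtjiuzcoiph", "xtjiuzcoipu", "xtxaj", "xtxakxz", "xtxaytjtlgfv"
Leaf count: 12

12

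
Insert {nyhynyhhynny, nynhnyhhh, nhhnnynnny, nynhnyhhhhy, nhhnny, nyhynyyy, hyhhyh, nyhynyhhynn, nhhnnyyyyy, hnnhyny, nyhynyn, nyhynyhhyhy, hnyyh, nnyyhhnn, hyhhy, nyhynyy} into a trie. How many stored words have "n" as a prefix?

12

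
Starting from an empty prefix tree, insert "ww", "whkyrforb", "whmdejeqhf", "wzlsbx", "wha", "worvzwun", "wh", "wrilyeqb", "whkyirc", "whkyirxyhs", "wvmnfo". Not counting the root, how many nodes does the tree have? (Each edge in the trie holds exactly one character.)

50

Count nodes per top-level branch (shared prefixes stored once):
  'w'-branch (wh, wha, whkyirc, whkyirxyhs, whkyrforb, whmdejeqhf, worvzwun, wrilyeqb, wvmnfo, ww, wzlsbx): 50 nodes
Sum: 50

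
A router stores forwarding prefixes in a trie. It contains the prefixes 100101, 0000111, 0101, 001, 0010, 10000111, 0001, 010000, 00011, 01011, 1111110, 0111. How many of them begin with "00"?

5

Traverse to the node for "00", then collect every word in that subtree.
Words under "00": 0000111, 0001, 00011, 001, 0010
Count: 5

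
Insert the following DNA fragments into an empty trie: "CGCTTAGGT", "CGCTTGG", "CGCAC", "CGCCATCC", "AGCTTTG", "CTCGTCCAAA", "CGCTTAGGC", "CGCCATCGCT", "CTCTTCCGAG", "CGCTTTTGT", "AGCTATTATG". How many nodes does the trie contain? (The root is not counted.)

55

Insert word by word; a character creates a node only if that edge doesn't already exist:
  "CGCTTAGGT" → 9 new (C, G, C, T, T, A, G, G, T)
  "CGCTTGG" → prefix "CGCTT" already present; 2 new (G, G)
  "CGCAC" → prefix "CGC" already present; 2 new (A, C)
  "CGCCATCC" → prefix "CGC" already present; 5 new (C, A, T, C, C)
  "AGCTTTG" → 7 new (A, G, C, T, T, T, G)
  "CTCGTCCAAA" → prefix "C" already present; 9 new (T, C, G, T, C, C, A, A, A)
  "CGCTTAGGC" → prefix "CGCTTAGG" already present; 1 new (C)
  "CGCCATCGCT" → prefix "CGCCATC" already present; 3 new (G, C, T)
  "CTCTTCCGAG" → prefix "CTC" already present; 7 new (T, T, C, C, G, A, G)
  "CGCTTTTGT" → prefix "CGCTT" already present; 4 new (T, T, G, T)
  "AGCTATTATG" → prefix "AGCT" already present; 6 new (A, T, T, A, T, G)
Total nodes = 9 + 2 + 2 + 5 + 7 + 9 + 1 + 3 + 7 + 4 + 6 = 55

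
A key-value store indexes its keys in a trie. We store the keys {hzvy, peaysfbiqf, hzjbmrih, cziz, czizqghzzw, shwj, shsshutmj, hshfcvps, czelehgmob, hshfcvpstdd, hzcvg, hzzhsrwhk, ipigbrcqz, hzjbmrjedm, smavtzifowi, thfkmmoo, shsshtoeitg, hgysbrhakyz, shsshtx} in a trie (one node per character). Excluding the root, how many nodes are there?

For each word, the new-node count is its length minus the longest prefix already in the trie:
  "hzvy" → 4 new (h, z, v, y)
  "peaysfbiqf" → 10 new (p, e, a, y, s, f, b, i, q, f)
  "hzjbmrih" → prefix "hz" already present; 6 new (j, b, m, r, i, h)
  "cziz" → 4 new (c, z, i, z)
  "czizqghzzw" → prefix "cziz" already present; 6 new (q, g, h, z, z, w)
  "shwj" → 4 new (s, h, w, j)
  "shsshutmj" → prefix "sh" already present; 7 new (s, s, h, u, t, m, j)
  "hshfcvps" → prefix "h" already present; 7 new (s, h, f, c, v, p, s)
  "czelehgmob" → prefix "cz" already present; 8 new (e, l, e, h, g, m, o, b)
  "hshfcvpstdd" → prefix "hshfcvps" already present; 3 new (t, d, d)
  "hzcvg" → prefix "hz" already present; 3 new (c, v, g)
  "hzzhsrwhk" → prefix "hz" already present; 7 new (z, h, s, r, w, h, k)
  "ipigbrcqz" → 9 new (i, p, i, g, b, r, c, q, z)
  "hzjbmrjedm" → prefix "hzjbmr" already present; 4 new (j, e, d, m)
  "smavtzifowi" → prefix "s" already present; 10 new (m, a, v, t, z, i, f, o, w, i)
  "thfkmmoo" → 8 new (t, h, f, k, m, m, o, o)
  "shsshtoeitg" → prefix "shssh" already present; 6 new (t, o, e, i, t, g)
  "hgysbrhakyz" → prefix "h" already present; 10 new (g, y, s, b, r, h, a, k, y, z)
  "shsshtx" → prefix "shssht" already present; 1 new (x)
Total nodes = 4 + 10 + 6 + 4 + 6 + 4 + 7 + 7 + 8 + 3 + 3 + 7 + 9 + 4 + 10 + 8 + 6 + 10 + 1 = 117

117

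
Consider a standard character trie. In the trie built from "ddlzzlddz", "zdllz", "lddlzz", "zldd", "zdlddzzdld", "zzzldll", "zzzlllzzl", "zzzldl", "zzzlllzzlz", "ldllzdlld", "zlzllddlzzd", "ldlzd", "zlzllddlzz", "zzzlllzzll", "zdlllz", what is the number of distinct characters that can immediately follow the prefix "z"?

Follow the path "z" to its node, then look at its outgoing edges.
Characters that immediately follow "z" among the stored strings: {d, l, z}.
That node has 3 child edges.

3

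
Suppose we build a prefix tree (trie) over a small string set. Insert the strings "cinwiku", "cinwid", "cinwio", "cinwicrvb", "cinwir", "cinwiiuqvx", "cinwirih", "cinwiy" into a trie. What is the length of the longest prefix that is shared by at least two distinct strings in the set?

The deepest shared node is where two words last agree before diverging.
e.g. "cinwir" and "cinwirih" share the prefix "cinwir" of length 6; no pair shares a longer one.
Longest shared-prefix length: 6

6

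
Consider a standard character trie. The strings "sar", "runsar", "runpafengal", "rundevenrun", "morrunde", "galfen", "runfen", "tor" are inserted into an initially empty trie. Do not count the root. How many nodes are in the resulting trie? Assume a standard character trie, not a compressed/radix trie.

45

For each word, the new-node count is its length minus the longest prefix already in the trie:
  "sar" → 3 new (s, a, r)
  "runsar" → 6 new (r, u, n, s, a, r)
  "runpafengal" → prefix "run" already present; 8 new (p, a, f, e, n, g, a, l)
  "rundevenrun" → prefix "run" already present; 8 new (d, e, v, e, n, r, u, n)
  "morrunde" → 8 new (m, o, r, r, u, n, d, e)
  "galfen" → 6 new (g, a, l, f, e, n)
  "runfen" → prefix "run" already present; 3 new (f, e, n)
  "tor" → 3 new (t, o, r)
Total nodes = 3 + 6 + 8 + 8 + 8 + 6 + 3 + 3 = 45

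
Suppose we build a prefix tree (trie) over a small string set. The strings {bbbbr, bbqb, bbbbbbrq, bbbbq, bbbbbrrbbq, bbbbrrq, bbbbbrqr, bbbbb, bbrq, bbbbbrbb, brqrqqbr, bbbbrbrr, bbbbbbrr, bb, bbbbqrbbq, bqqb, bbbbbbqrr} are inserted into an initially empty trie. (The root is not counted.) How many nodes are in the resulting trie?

Count nodes per top-level branch (shared prefixes stored once):
  'b'-branch (bb, bbbbb, bbbbbbqrr, bbbbbbrq, bbbbbbrr, bbbbbrbb, bbbbbrqr, bbbbbrrbbq, bbbbq, bbbbqrbbq, bbbbr, bbbbrbrr, bbbbrrq, bbqb, bbrq, bqqb, brqrqqbr): 46 nodes
Sum: 46

46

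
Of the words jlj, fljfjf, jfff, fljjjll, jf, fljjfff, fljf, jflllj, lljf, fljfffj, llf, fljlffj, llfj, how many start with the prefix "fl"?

Walk to "fl"; the words in its subtree are exactly those with that prefix.
Matches: "fljf", "fljfffj", "fljfjf", "fljjfff", "fljjjll", "fljlffj"
Count: 6

6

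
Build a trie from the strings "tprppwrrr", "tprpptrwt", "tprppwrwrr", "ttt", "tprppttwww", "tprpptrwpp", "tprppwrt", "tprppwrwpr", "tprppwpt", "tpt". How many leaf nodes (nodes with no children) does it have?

10

Leaves are exactly the stored words that no other stored word extends.
Those words: "tprpptrwpp", "tprpptrwt", "tprppttwww", "tprppwpt", "tprppwrrr", "tprppwrt", "tprppwrwpr", "tprppwrwrr", "tpt", "ttt"
Leaf count: 10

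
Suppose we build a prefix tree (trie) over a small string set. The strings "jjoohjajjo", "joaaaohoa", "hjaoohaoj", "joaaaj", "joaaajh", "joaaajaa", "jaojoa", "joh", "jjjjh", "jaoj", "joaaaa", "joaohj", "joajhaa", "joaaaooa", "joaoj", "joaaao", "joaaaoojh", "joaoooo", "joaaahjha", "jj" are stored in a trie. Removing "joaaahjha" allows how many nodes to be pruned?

A node on "joaaahjha"'s path can go only if nothing else ends at it or branches off below it.
The suffix "hjha" (4 nodes) is used only by "joaaahjha"; the node for "joaaa" still has the child "o", so pruning stops there.
Nodes removed: 4

4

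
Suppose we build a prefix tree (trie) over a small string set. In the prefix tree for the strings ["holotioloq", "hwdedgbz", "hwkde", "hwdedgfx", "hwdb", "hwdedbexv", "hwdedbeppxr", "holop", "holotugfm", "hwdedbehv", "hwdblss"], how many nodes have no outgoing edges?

A leaf is a node with no children — equivalently, the end of a word that is not a proper prefix of any other stored word.
Those words: "holop", "holotioloq", "holotugfm", "hwdblss", "hwdedbehv", "hwdedbeppxr", "hwdedbexv", "hwdedgbz", "hwdedgfx", "hwkde"
Leaf count: 10

10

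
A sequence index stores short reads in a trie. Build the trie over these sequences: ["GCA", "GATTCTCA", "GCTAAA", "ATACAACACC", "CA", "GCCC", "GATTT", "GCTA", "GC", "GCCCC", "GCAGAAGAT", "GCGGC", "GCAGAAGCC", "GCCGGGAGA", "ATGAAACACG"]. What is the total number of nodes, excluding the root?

Count nodes per top-level branch (shared prefixes stored once):
  'A'-branch (ATACAACACC, ATGAAACACG): 18 nodes
  'C'-branch (CA): 2 nodes
  'G'-branch (GATTCTCA, GATTT, GC, GCA, GCAGAAGAT, GCAGAAGCC, GCCC, GCCCC, GCCGGGAGA, GCGGC, GCTA, GCTAAA): 35 nodes
Sum: 55

55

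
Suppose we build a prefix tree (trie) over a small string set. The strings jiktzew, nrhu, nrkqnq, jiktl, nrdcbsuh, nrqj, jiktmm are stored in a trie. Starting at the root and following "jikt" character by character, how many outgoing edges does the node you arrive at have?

Walk "jikt" from the root, arriving at one node.
Characters that immediately follow "jikt" among the stored strings: {l, m, z}.
That node has 3 child edges.

3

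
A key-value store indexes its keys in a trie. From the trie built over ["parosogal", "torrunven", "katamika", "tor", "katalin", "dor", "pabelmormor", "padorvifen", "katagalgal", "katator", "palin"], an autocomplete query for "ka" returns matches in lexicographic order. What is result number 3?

katamika

Filter for "ka…" and sort: "katagalgal", "katalin", "katamika", "katator"
Position 3: katamika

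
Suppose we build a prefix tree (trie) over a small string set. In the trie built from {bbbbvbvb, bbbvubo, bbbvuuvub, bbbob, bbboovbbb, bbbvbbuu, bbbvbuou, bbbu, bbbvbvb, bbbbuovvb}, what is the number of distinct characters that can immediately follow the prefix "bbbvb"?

The children of the "bbbvb" node are the distinct next characters among strings starting with "bbbvb".
Characters that immediately follow "bbbvb" among the stored strings: {b, u, v}.
That node has 3 child edges.

3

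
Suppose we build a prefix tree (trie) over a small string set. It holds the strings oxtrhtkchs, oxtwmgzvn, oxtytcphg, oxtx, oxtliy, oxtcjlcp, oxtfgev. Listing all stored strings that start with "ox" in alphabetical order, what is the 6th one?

oxtx

DFS of the "ox" subtree visits, in order: "oxtcjlcp", "oxtfgev", "oxtliy", "oxtrhtkchs", "oxtwmgzvn", "oxtx", "oxtytcphg"
The 6th is oxtx.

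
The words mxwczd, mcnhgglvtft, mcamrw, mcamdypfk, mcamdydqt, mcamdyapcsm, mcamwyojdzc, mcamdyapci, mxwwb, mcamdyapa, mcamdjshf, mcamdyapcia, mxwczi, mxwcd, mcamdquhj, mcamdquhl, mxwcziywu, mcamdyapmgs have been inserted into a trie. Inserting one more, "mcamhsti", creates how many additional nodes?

The longest prefix of "mcamhsti" already in the trie is "mcam" (length 4).
So 8 − 4 = 4 new nodes.

4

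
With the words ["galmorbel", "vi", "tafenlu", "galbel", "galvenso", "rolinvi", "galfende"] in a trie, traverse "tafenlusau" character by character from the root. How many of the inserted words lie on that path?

Walk "tafenlusau" from the root; an end-of-word marker is hit whenever a stored word is a prefix of "tafenlusau".
Prefixes of the query that are stored words: "tafenlu"
Count: 1

1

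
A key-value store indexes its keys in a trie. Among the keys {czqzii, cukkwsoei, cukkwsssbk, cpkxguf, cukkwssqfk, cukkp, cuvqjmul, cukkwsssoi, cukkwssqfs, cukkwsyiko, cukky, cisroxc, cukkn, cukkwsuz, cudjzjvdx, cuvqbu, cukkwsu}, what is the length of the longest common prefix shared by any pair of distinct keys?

9

Equivalently: take the maximum, over all pairs, of their longest common prefix length.
"cukkwssqfk" and "cukkwssqfs" agree on "cukkwssqf" (9 characters) before diverging; nothing deeper is shared.
Longest shared-prefix length: 9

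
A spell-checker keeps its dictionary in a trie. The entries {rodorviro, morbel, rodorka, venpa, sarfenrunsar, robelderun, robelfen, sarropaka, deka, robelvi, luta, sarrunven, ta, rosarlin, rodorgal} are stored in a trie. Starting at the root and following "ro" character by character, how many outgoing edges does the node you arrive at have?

3

Follow the path "ro" to its node, then look at its outgoing edges.
Distinct next characters after "ro": b, d, s.
That node has 3 child edges.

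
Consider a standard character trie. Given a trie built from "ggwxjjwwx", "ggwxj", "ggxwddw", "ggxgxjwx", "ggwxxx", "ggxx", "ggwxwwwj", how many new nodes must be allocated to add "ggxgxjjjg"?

Walking "ggxgxjjjg" from the root, the first 6 characters ("ggxgxj") follow existing edges; "j" is the first miss.
So 9 − 6 = 3 new nodes.

3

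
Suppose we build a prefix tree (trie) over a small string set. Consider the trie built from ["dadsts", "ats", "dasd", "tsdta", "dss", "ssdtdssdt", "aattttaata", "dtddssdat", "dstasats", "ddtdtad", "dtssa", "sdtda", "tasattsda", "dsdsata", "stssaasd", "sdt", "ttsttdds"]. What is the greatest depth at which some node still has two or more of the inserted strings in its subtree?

3

Equivalently: take the maximum, over all pairs, of their longest common prefix length.
"sdt" and "sdtda" agree on "sdt" (3 characters) before diverging; nothing deeper is shared.
Longest shared-prefix length: 3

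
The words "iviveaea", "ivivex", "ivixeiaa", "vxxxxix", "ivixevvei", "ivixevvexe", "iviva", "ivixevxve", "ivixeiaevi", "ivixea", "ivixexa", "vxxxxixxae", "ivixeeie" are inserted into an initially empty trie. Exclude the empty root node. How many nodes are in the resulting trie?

Trace insertions, counting only characters that open a new branch:
  "iviveaea" → 8 new (i, v, i, v, e, a, e, a)
  "ivivex" → prefix "ivive" already present; 1 new (x)
  "ivixeiaa" → prefix "ivi" already present; 5 new (x, e, i, a, a)
  "vxxxxix" → 7 new (v, x, x, x, x, i, x)
  "ivixevvei" → prefix "ivixe" already present; 4 new (v, v, e, i)
  "ivixevvexe" → prefix "ivixevve" already present; 2 new (x, e)
  "iviva" → prefix "iviv" already present; 1 new (a)
  "ivixevxve" → prefix "ivixev" already present; 3 new (x, v, e)
  "ivixeiaevi" → prefix "ivixeia" already present; 3 new (e, v, i)
  "ivixea" → prefix "ivixe" already present; 1 new (a)
  "ivixexa" → prefix "ivixe" already present; 2 new (x, a)
  "vxxxxixxae" → prefix "vxxxxix" already present; 3 new (x, a, e)
  "ivixeeie" → prefix "ivixe" already present; 3 new (e, i, e)
Total nodes = 8 + 1 + 5 + 7 + 4 + 2 + 1 + 3 + 3 + 1 + 2 + 3 + 3 = 43

43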